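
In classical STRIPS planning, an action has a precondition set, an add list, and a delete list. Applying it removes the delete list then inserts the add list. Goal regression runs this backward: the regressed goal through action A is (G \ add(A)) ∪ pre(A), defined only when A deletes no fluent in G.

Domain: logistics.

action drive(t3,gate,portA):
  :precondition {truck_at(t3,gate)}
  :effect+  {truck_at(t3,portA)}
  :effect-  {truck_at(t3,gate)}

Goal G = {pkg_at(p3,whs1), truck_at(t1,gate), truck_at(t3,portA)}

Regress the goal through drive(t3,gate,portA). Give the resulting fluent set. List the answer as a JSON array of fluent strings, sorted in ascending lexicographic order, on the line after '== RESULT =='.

Regress:
  G ∩ del = {}  (empty — regression defined)
  G \ add = {pkg_at(p3,whs1), truck_at(t1,gate), truck_at(t3,portA)} \ {truck_at(t3,portA)} = {pkg_at(p3,whs1), truck_at(t1,gate)}
  ∪ pre   = {pkg_at(p3,whs1), truck_at(t1,gate)} ∪ {truck_at(t3,gate)}
          = {pkg_at(p3,whs1), truck_at(t1,gate), truck_at(t3,gate)}

== RESULT ==
["pkg_at(p3,whs1)", "truck_at(t1,gate)", "truck_at(t3,gate)"]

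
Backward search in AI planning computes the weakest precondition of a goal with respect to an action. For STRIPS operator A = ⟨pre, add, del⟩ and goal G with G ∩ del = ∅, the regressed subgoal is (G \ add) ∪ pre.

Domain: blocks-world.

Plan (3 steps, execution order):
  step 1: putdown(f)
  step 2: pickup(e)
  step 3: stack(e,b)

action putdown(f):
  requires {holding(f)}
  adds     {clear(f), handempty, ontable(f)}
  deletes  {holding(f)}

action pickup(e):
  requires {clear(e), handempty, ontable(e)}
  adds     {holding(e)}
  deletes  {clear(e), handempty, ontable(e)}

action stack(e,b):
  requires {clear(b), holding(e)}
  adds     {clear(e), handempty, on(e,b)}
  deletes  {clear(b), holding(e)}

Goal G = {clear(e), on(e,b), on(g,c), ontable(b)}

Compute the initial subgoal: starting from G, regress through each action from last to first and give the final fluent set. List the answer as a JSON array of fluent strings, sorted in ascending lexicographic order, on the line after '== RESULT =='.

Regress step by step:
  through step 3 (stack(e,b)): drop {clear(e), on(e,b)}, keep {on(g,c), ontable(b)}, require {clear(b), holding(e)}
    → {clear(b), holding(e), on(g,c), ontable(b)}
  through step 2 (pickup(e)): drop {holding(e)}, keep {clear(b), on(g,c), ontable(b)}, require {clear(e), handempty, ontable(e)}
    → {clear(b), clear(e), handempty, on(g,c), ontable(b), ontable(e)}
  through step 1 (putdown(f)): drop {handempty}, keep {clear(b), clear(e), on(g,c), ontable(b), ontable(e)}, require {holding(f)}
    → {clear(b), clear(e), holding(f), on(g,c), ontable(b), ontable(e)}

== RESULT ==
["clear(b)", "clear(e)", "holding(f)", "on(g,c)", "ontable(b)", "ontable(e)"]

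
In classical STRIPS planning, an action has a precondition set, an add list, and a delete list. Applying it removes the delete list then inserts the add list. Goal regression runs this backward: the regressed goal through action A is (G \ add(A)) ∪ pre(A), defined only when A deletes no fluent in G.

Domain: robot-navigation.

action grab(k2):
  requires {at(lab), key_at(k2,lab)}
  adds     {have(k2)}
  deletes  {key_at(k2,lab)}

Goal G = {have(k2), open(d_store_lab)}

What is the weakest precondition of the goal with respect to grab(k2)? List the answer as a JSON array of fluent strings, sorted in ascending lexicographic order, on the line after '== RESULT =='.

Regress:
  G ∩ del = {}  (empty — regression defined)
  G \ add = {have(k2), open(d_store_lab)} \ {have(k2)} = {open(d_store_lab)}
  ∪ pre   = {open(d_store_lab)} ∪ {at(lab), key_at(k2,lab)}
          = {at(lab), key_at(k2,lab), open(d_store_lab)}

== RESULT ==
["at(lab)", "key_at(k2,lab)", "open(d_store_lab)"]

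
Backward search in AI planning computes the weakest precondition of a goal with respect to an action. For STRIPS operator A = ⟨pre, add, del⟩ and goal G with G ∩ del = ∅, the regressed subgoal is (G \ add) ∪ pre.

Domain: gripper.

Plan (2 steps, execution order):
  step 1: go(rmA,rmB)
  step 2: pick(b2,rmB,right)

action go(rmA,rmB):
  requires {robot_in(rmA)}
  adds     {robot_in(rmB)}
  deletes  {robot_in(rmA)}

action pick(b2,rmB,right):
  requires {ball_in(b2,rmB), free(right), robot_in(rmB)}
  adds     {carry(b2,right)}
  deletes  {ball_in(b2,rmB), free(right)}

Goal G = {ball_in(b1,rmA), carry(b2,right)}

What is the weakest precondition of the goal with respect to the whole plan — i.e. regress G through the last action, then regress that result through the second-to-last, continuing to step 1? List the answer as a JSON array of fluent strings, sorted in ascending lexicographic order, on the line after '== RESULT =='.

Work backward from the goal:
  through step 2 (pick(b2,rmB,right)): drop {carry(b2,right)}, keep {ball_in(b1,rmA)}, require {ball_in(b2,rmB), free(right), robot_in(rmB)}
    → {ball_in(b1,rmA), ball_in(b2,rmB), free(right), robot_in(rmB)}
  through step 1 (go(rmA,rmB)): drop {robot_in(rmB)}, keep {ball_in(b1,rmA), ball_in(b2,rmB), free(right)}, require {robot_in(rmA)}
    → {ball_in(b1,rmA), ball_in(b2,rmB), free(right), robot_in(rmA)}

== RESULT ==
["ball_in(b1,rmA)", "ball_in(b2,rmB)", "free(right)", "robot_in(rmA)"]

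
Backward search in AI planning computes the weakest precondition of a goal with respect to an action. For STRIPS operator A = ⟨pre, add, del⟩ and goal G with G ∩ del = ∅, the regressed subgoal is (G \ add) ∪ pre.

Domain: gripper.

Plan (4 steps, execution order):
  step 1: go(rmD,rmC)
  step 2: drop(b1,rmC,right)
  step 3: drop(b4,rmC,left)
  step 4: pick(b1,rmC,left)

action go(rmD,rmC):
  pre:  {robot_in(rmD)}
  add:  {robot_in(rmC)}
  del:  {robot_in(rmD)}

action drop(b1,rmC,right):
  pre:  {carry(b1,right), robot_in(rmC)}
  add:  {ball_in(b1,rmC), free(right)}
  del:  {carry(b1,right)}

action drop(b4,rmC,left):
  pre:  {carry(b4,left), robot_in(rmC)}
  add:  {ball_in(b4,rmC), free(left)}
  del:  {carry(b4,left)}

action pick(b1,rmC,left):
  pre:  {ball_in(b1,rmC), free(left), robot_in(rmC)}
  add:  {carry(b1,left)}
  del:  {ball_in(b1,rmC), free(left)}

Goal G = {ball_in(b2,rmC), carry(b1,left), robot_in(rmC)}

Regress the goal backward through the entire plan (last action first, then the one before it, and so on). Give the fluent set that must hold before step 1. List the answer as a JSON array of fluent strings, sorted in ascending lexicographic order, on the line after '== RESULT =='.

Regress step by step:
  through step 4 (pick(b1,rmC,left)): drop {carry(b1,left)}, keep {ball_in(b2,rmC), robot_in(rmC)}, require {ball_in(b1,rmC), free(left), robot_in(rmC)}
    → {ball_in(b1,rmC), ball_in(b2,rmC), free(left), robot_in(rmC)}
  through step 3 (drop(b4,rmC,left)): drop {free(left)}, keep {ball_in(b1,rmC), ball_in(b2,rmC), robot_in(rmC)}, require {carry(b4,left), robot_in(rmC)}
    → {ball_in(b1,rmC), ball_in(b2,rmC), carry(b4,left), robot_in(rmC)}
  through step 2 (drop(b1,rmC,right)): drop {ball_in(b1,rmC)}, keep {ball_in(b2,rmC), carry(b4,left), robot_in(rmC)}, require {carry(b1,right), robot_in(rmC)}
    → {ball_in(b2,rmC), carry(b1,right), carry(b4,left), robot_in(rmC)}
  through step 1 (go(rmD,rmC)): drop {robot_in(rmC)}, keep {ball_in(b2,rmC), carry(b1,right), carry(b4,left)}, require {robot_in(rmD)}
    → {ball_in(b2,rmC), carry(b1,right), carry(b4,left), robot_in(rmD)}

== RESULT ==
["ball_in(b2,rmC)", "carry(b1,right)", "carry(b4,left)", "robot_in(rmD)"]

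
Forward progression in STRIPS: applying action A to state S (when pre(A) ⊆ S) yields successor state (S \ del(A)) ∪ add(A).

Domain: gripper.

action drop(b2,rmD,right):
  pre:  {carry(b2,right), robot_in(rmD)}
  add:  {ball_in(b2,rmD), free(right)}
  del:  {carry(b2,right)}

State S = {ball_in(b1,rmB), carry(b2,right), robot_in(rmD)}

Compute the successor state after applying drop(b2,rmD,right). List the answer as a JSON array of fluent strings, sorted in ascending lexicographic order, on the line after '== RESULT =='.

Compute (S \ del) ∪ add:
  pre ⊆ S: {carry(b2,right), robot_in(rmD)} ⊆ S  — applicable
  S \ del = {ball_in(b1,rmB), robot_in(rmD)}
  ∪ add   = {ball_in(b1,rmB), ball_in(b2,rmD), free(right), robot_in(rmD)}

== RESULT ==
["ball_in(b1,rmB)", "ball_in(b2,rmD)", "free(right)", "robot_in(rmD)"]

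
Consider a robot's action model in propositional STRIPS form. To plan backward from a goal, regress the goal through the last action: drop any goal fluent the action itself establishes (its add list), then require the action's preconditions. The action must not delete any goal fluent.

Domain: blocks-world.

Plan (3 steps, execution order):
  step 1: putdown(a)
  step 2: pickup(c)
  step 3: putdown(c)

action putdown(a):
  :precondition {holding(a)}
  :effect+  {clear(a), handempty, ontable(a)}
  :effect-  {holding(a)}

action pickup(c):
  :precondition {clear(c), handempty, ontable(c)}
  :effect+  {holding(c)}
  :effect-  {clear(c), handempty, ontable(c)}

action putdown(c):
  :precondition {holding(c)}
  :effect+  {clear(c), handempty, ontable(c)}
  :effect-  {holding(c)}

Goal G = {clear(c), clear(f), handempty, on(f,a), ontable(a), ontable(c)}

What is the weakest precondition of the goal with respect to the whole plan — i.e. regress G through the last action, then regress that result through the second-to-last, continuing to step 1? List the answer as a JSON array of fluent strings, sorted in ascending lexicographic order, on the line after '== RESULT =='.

Work backward from the goal:
  through step 3 (putdown(c)): drop {clear(c), handempty, ontable(c)}, keep {clear(f), on(f,a), ontable(a)}, require {holding(c)}
    → {clear(f), holding(c), on(f,a), ontable(a)}
  through step 2 (pickup(c)): drop {holding(c)}, keep {clear(f), on(f,a), ontable(a)}, require {clear(c), handempty, ontable(c)}
    → {clear(c), clear(f), handempty, on(f,a), ontable(a), ontable(c)}
  through step 1 (putdown(a)): drop {handempty, ontable(a)}, keep {clear(c), clear(f), on(f,a), ontable(c)}, require {holding(a)}
    → {clear(c), clear(f), holding(a), on(f,a), ontable(c)}

== RESULT ==
["clear(c)", "clear(f)", "holding(a)", "on(f,a)", "ontable(c)"]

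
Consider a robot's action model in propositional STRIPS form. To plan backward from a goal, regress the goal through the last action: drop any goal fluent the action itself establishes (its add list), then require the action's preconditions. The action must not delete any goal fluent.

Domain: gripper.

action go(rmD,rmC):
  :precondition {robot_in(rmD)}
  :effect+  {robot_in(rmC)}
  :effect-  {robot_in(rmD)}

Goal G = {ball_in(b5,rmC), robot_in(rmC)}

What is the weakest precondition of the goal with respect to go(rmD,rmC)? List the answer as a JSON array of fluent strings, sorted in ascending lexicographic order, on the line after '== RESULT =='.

Compute (G \ add) ∪ pre:
  G ∩ del = {}  (empty — regression defined)
  G \ add = {ball_in(b5,rmC), robot_in(rmC)} \ {robot_in(rmC)} = {ball_in(b5,rmC)}
  ∪ pre   = {ball_in(b5,rmC)} ∪ {robot_in(rmD)}
          = {ball_in(b5,rmC), robot_in(rmD)}

== RESULT ==
["ball_in(b5,rmC)", "robot_in(rmD)"]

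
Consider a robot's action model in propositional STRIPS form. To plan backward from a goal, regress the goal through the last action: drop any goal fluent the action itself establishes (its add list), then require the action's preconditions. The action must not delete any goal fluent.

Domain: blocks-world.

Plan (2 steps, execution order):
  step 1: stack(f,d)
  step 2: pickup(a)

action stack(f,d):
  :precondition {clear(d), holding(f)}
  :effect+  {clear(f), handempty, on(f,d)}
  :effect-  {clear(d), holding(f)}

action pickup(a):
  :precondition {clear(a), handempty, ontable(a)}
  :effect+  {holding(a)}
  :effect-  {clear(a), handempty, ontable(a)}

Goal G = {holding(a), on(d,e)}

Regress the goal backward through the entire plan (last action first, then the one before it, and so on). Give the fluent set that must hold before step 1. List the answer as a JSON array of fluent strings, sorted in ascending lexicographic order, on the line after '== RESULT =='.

Regress step by step:
  through step 2 (pickup(a)): drop {holding(a)}, keep {on(d,e)}, require {clear(a), handempty, ontable(a)}
    → {clear(a), handempty, on(d,e), ontable(a)}
  through step 1 (stack(f,d)): drop {handempty}, keep {clear(a), on(d,e), ontable(a)}, require {clear(d), holding(f)}
    → {clear(a), clear(d), holding(f), on(d,e), ontable(a)}

== RESULT ==
["clear(a)", "clear(d)", "holding(f)", "on(d,e)", "ontable(a)"]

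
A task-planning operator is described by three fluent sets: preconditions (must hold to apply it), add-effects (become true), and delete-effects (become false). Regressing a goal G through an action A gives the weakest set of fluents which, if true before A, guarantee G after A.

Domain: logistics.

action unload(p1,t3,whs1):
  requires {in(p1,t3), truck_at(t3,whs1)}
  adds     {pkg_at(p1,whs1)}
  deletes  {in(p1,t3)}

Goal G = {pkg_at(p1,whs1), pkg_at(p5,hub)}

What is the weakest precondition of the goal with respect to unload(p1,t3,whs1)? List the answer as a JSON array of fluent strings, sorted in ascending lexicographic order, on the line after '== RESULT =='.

Regress:
  G ∩ del = {}  (empty — regression defined)
  G \ add = {pkg_at(p1,whs1), pkg_at(p5,hub)} \ {pkg_at(p1,whs1)} = {pkg_at(p5,hub)}
  ∪ pre   = {pkg_at(p5,hub)} ∪ {in(p1,t3), truck_at(t3,whs1)}
          = {in(p1,t3), pkg_at(p5,hub), truck_at(t3,whs1)}

== RESULT ==
["in(p1,t3)", "pkg_at(p5,hub)", "truck_at(t3,whs1)"]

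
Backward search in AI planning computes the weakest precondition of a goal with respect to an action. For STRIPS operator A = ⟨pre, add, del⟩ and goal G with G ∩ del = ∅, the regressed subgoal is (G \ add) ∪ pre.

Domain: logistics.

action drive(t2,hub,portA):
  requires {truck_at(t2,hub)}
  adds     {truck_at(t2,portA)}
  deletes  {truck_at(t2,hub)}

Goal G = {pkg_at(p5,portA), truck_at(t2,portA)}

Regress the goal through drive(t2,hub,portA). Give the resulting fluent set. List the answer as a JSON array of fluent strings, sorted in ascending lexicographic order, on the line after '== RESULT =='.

Regress:
  G ∩ del = {}  (empty — regression defined)
  G \ add = {pkg_at(p5,portA), truck_at(t2,portA)} \ {truck_at(t2,portA)} = {pkg_at(p5,portA)}
  ∪ pre   = {pkg_at(p5,portA)} ∪ {truck_at(t2,hub)}
          = {pkg_at(p5,portA), truck_at(t2,hub)}

== RESULT ==
["pkg_at(p5,portA)", "truck_at(t2,hub)"]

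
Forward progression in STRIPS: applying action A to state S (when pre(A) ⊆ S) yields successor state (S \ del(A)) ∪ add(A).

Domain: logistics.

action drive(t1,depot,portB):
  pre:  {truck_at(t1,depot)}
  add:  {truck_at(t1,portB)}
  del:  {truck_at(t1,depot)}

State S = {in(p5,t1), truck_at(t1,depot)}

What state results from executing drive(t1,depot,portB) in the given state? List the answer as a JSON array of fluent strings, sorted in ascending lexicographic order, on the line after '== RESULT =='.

Compute (S \ del) ∪ add:
  pre ⊆ S: {truck_at(t1,depot)} ⊆ S  — applicable
  S \ del = {in(p5,t1)}
  ∪ add   = {in(p5,t1), truck_at(t1,portB)}

== RESULT ==
["in(p5,t1)", "truck_at(t1,portB)"]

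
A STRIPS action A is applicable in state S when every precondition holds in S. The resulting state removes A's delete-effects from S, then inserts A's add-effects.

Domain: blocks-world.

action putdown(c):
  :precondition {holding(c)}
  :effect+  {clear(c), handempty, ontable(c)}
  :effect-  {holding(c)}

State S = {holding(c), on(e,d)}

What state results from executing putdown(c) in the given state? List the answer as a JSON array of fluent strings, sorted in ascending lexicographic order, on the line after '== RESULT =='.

Compute (S \ del) ∪ add:
  pre ⊆ S: {holding(c)} ⊆ S  — applicable
  S \ del = {on(e,d)}
  ∪ add   = {clear(c), handempty, on(e,d), ontable(c)}

== RESULT ==
["clear(c)", "handempty", "on(e,d)", "ontable(c)"]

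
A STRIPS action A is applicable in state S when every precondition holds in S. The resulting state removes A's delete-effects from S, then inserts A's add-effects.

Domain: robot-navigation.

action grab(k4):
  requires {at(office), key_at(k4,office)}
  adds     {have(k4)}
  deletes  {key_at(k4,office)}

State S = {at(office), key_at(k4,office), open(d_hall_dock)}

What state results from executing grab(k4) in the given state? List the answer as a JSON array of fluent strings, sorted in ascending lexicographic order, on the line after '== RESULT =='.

Progress:
  pre ⊆ S: {at(office), key_at(k4,office)} ⊆ S  — applicable
  S \ del = {at(office), open(d_hall_dock)}
  ∪ add   = {at(office), have(k4), open(d_hall_dock)}

== RESULT ==
["at(office)", "have(k4)", "open(d_hall_dock)"]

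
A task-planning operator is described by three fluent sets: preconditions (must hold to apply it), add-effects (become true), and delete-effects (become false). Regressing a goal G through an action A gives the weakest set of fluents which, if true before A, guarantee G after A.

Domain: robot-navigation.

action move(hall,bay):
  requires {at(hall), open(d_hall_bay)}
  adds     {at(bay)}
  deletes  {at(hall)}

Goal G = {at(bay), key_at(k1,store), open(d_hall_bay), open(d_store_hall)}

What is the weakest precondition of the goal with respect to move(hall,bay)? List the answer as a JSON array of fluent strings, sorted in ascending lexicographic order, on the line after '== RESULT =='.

Compute (G \ add) ∪ pre:
  G ∩ del = {}  (empty — regression defined)
  G \ add = {at(bay), key_at(k1,store), open(d_hall_bay), open(d_store_hall)} \ {at(bay)} = {key_at(k1,store), open(d_hall_bay), open(d_store_hall)}
  ∪ pre   = {key_at(k1,store), open(d_hall_bay), open(d_store_hall)} ∪ {at(hall), open(d_hall_bay)}
          = {at(hall), key_at(k1,store), open(d_hall_bay), open(d_store_hall)}

== RESULT ==
["at(hall)", "key_at(k1,store)", "open(d_hall_bay)", "open(d_store_hall)"]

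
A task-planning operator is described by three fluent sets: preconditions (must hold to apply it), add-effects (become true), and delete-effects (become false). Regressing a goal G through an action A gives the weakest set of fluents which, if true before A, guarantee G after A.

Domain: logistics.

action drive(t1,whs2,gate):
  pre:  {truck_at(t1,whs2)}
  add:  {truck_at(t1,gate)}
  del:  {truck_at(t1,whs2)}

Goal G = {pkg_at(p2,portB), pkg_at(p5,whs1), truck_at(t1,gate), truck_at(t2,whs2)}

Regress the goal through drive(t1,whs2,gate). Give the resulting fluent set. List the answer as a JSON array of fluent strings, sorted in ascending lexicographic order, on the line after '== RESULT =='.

Regress:
  G ∩ del = {}  (empty — regression defined)
  G \ add = {pkg_at(p2,portB), pkg_at(p5,whs1), truck_at(t1,gate), truck_at(t2,whs2)} \ {truck_at(t1,gate)} = {pkg_at(p2,portB), pkg_at(p5,whs1), truck_at(t2,whs2)}
  ∪ pre   = {pkg_at(p2,portB), pkg_at(p5,whs1), truck_at(t2,whs2)} ∪ {truck_at(t1,whs2)}
          = {pkg_at(p2,portB), pkg_at(p5,whs1), truck_at(t1,whs2), truck_at(t2,whs2)}

== RESULT ==
["pkg_at(p2,portB)", "pkg_at(p5,whs1)", "truck_at(t1,whs2)", "truck_at(t2,whs2)"]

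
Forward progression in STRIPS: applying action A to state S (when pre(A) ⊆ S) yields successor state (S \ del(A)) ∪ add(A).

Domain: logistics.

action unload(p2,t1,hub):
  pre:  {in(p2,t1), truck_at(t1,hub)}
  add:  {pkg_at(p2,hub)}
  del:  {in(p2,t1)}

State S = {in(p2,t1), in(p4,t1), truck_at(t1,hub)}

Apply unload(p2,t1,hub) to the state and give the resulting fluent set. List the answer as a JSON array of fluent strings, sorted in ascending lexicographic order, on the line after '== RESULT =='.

Compute (S \ del) ∪ add:
  pre ⊆ S: {in(p2,t1), truck_at(t1,hub)} ⊆ S  — applicable
  S \ del = {in(p4,t1), truck_at(t1,hub)}
  ∪ add   = {in(p4,t1), pkg_at(p2,hub), truck_at(t1,hub)}

== RESULT ==
["in(p4,t1)", "pkg_at(p2,hub)", "truck_at(t1,hub)"]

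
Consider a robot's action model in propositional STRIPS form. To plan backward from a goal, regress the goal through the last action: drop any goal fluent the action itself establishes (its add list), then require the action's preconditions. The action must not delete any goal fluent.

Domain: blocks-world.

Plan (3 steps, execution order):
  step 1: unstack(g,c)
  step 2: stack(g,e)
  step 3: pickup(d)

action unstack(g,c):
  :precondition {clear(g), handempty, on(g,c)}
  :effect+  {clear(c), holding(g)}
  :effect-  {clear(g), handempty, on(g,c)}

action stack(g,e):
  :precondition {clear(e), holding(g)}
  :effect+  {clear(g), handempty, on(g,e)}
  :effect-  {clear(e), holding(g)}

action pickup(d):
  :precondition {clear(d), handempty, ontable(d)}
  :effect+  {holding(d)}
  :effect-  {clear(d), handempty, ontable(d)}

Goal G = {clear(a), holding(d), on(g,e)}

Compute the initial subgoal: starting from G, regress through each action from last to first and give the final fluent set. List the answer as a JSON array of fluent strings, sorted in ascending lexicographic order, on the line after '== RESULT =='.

Regress step by step:
  through step 3 (pickup(d)): drop {holding(d)}, keep {clear(a), on(g,e)}, require {clear(d), handempty, ontable(d)}
    → {clear(a), clear(d), handempty, on(g,e), ontable(d)}
  through step 2 (stack(g,e)): drop {handempty, on(g,e)}, keep {clear(a), clear(d), ontable(d)}, require {clear(e), holding(g)}
    → {clear(a), clear(d), clear(e), holding(g), ontable(d)}
  through step 1 (unstack(g,c)): drop {holding(g)}, keep {clear(a), clear(d), clear(e), ontable(d)}, require {clear(g), handempty, on(g,c)}
    → {clear(a), clear(d), clear(e), clear(g), handempty, on(g,c), ontable(d)}

== RESULT ==
["clear(a)", "clear(d)", "clear(e)", "clear(g)", "handempty", "on(g,c)", "ontable(d)"]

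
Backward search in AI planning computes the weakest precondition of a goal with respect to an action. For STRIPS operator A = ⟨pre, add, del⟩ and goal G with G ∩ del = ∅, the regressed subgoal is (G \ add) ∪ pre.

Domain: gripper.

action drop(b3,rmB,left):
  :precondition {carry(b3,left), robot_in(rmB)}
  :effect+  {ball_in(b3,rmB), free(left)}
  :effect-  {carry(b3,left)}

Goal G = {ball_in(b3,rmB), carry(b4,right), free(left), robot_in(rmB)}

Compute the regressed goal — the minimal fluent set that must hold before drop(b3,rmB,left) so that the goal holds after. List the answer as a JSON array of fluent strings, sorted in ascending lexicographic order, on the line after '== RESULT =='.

Regress:
  G ∩ del = {}  (empty — regression defined)
  G \ add = {ball_in(b3,rmB), carry(b4,right), free(left), robot_in(rmB)} \ {ball_in(b3,rmB), free(left)} = {carry(b4,right), robot_in(rmB)}
  ∪ pre   = {carry(b4,right), robot_in(rmB)} ∪ {carry(b3,left), robot_in(rmB)}
          = {carry(b3,left), carry(b4,right), robot_in(rmB)}

== RESULT ==
["carry(b3,left)", "carry(b4,right)", "robot_in(rmB)"]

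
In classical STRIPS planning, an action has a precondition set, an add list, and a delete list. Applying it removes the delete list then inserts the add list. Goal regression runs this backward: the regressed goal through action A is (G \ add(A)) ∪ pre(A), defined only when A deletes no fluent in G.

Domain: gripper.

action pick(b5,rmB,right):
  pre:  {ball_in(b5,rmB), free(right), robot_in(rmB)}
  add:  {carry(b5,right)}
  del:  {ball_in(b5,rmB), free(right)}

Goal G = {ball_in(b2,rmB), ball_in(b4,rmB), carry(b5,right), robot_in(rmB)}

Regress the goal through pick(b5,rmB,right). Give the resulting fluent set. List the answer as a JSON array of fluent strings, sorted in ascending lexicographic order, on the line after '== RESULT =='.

Regress:
  G ∩ del = {}  (empty — regression defined)
  G \ add = {ball_in(b2,rmB), ball_in(b4,rmB), carry(b5,right), robot_in(rmB)} \ {carry(b5,right)} = {ball_in(b2,rmB), ball_in(b4,rmB), robot_in(rmB)}
  ∪ pre   = {ball_in(b2,rmB), ball_in(b4,rmB), robot_in(rmB)} ∪ {ball_in(b5,rmB), free(right), robot_in(rmB)}
          = {ball_in(b2,rmB), ball_in(b4,rmB), ball_in(b5,rmB), free(right), robot_in(rmB)}

== RESULT ==
["ball_in(b2,rmB)", "ball_in(b4,rmB)", "ball_in(b5,rmB)", "free(right)", "robot_in(rmB)"]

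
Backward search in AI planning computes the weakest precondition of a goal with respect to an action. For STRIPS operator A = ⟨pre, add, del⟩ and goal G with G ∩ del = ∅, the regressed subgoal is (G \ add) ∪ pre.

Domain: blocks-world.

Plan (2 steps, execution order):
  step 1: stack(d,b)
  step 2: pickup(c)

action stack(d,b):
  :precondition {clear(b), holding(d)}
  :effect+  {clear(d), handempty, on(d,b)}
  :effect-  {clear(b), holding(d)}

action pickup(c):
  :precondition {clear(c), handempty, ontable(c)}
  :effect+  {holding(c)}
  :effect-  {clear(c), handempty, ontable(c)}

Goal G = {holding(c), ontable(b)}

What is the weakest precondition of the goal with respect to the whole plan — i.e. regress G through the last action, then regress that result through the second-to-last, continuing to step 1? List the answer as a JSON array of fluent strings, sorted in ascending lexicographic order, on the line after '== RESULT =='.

Work backward from the goal:
  through step 2 (pickup(c)): drop {holding(c)}, keep {ontable(b)}, require {clear(c), handempty, ontable(c)}
    → {clear(c), handempty, ontable(b), ontable(c)}
  through step 1 (stack(d,b)): drop {handempty}, keep {clear(c), ontable(b), ontable(c)}, require {clear(b), holding(d)}
    → {clear(b), clear(c), holding(d), ontable(b), ontable(c)}

== RESULT ==
["clear(b)", "clear(c)", "holding(d)", "ontable(b)", "ontable(c)"]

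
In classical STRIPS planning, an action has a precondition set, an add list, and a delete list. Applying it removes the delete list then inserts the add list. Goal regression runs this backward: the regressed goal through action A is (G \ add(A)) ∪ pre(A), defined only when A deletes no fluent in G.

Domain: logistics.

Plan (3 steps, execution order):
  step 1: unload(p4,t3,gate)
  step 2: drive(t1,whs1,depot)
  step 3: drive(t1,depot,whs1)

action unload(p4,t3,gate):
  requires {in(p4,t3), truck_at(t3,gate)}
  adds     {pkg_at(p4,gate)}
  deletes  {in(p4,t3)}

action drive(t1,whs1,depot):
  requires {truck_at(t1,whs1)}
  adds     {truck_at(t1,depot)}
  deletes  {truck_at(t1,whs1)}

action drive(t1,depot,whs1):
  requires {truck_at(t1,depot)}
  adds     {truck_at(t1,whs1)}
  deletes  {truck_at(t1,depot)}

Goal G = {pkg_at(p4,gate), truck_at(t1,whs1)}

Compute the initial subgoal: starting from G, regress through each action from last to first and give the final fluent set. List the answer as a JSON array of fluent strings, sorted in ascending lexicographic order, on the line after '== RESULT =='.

Regress step by step:
  through step 3 (drive(t1,depot,whs1)): drop {truck_at(t1,whs1)}, keep {pkg_at(p4,gate)}, require {truck_at(t1,depot)}
    → {pkg_at(p4,gate), truck_at(t1,depot)}
  through step 2 (drive(t1,whs1,depot)): drop {truck_at(t1,depot)}, keep {pkg_at(p4,gate)}, require {truck_at(t1,whs1)}
    → {pkg_at(p4,gate), truck_at(t1,whs1)}
  through step 1 (unload(p4,t3,gate)): drop {pkg_at(p4,gate)}, keep {truck_at(t1,whs1)}, require {in(p4,t3), truck_at(t3,gate)}
    → {in(p4,t3), truck_at(t1,whs1), truck_at(t3,gate)}

== RESULT ==
["in(p4,t3)", "truck_at(t1,whs1)", "truck_at(t3,gate)"]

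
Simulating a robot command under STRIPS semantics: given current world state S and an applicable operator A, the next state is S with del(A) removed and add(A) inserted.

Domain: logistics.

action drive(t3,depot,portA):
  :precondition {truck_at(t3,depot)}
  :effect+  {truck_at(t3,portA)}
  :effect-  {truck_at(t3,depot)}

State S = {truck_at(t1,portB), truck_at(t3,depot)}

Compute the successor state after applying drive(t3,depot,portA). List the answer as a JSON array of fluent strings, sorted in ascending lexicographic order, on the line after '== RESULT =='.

Compute (S \ del) ∪ add:
  pre ⊆ S: {truck_at(t3,depot)} ⊆ S  — applicable
  S \ del = {truck_at(t1,portB)}
  ∪ add   = {truck_at(t1,portB), truck_at(t3,portA)}

== RESULT ==
["truck_at(t1,portB)", "truck_at(t3,portA)"]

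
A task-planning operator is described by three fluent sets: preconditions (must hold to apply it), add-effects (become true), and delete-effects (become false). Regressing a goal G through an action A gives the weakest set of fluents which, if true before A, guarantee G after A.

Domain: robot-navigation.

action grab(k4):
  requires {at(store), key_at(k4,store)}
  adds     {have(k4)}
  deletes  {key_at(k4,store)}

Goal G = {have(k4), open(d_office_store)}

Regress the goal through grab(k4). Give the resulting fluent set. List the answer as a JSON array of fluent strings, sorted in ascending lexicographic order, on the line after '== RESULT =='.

Regress:
  G ∩ del = {}  (empty — regression defined)
  G \ add = {have(k4), open(d_office_store)} \ {have(k4)} = {open(d_office_store)}
  ∪ pre   = {open(d_office_store)} ∪ {at(store), key_at(k4,store)}
          = {at(store), key_at(k4,store), open(d_office_store)}

== RESULT ==
["at(store)", "key_at(k4,store)", "open(d_office_store)"]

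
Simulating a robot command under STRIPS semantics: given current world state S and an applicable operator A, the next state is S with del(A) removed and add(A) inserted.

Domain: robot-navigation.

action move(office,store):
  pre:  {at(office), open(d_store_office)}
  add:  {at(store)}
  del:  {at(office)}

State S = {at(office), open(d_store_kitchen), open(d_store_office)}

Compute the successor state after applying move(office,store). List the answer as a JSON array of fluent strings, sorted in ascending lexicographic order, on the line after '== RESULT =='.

Compute (S \ del) ∪ add:
  pre ⊆ S: {at(office), open(d_store_office)} ⊆ S  — applicable
  S \ del = {open(d_store_kitchen), open(d_store_office)}
  ∪ add   = {at(store), open(d_store_kitchen), open(d_store_office)}

== RESULT ==
["at(store)", "open(d_store_kitchen)", "open(d_store_office)"]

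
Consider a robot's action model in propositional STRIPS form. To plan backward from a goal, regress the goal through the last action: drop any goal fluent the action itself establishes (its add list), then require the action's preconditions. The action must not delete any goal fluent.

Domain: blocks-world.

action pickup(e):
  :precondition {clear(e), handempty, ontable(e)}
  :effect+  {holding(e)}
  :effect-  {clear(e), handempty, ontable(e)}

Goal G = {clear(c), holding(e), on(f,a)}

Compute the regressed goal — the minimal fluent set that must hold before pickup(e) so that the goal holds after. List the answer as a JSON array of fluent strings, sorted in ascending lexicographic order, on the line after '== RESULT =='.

Compute (G \ add) ∪ pre:
  G ∩ del = {}  (empty — regression defined)
  G \ add = {clear(c), holding(e), on(f,a)} \ {holding(e)} = {clear(c), on(f,a)}
  ∪ pre   = {clear(c), on(f,a)} ∪ {clear(e), handempty, ontable(e)}
          = {clear(c), clear(e), handempty, on(f,a), ontable(e)}

== RESULT ==
["clear(c)", "clear(e)", "handempty", "on(f,a)", "ontable(e)"]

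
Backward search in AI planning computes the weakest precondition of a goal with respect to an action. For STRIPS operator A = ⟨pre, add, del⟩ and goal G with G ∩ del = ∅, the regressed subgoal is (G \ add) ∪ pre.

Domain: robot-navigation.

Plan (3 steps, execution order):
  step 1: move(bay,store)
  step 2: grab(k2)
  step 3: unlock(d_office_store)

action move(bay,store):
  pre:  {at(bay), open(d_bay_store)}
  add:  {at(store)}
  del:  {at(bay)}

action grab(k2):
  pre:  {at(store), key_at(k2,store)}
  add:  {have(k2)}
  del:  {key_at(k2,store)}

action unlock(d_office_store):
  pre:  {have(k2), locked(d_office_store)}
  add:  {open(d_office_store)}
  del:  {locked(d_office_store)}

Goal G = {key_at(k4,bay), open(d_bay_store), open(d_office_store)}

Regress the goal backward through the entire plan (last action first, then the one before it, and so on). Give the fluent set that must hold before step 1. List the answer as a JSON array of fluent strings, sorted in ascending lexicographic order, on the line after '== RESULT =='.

Regress step by step:
  through step 3 (unlock(d_office_store)): drop {open(d_office_store)}, keep {key_at(k4,bay), open(d_bay_store)}, require {have(k2), locked(d_office_store)}
    → {have(k2), key_at(k4,bay), locked(d_office_store), open(d_bay_store)}
  through step 2 (grab(k2)): drop {have(k2)}, keep {key_at(k4,bay), locked(d_office_store), open(d_bay_store)}, require {at(store), key_at(k2,store)}
    → {at(store), key_at(k2,store), key_at(k4,bay), locked(d_office_store), open(d_bay_store)}
  through step 1 (move(bay,store)): drop {at(store)}, keep {key_at(k2,store), key_at(k4,bay), locked(d_office_store), open(d_bay_store)}, require {at(bay), open(d_bay_store)}
    → {at(bay), key_at(k2,store), key_at(k4,bay), locked(d_office_store), open(d_bay_store)}

== RESULT ==
["at(bay)", "key_at(k2,store)", "key_at(k4,bay)", "locked(d_office_store)", "open(d_bay_store)"]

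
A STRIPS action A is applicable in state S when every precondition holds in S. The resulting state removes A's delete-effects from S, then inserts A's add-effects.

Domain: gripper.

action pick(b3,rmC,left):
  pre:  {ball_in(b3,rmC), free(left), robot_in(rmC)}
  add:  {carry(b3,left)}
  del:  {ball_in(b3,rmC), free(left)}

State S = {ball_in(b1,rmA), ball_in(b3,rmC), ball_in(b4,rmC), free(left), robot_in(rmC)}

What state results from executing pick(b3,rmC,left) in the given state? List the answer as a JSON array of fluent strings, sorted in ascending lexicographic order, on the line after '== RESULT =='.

Compute (S \ del) ∪ add:
  pre ⊆ S: {ball_in(b3,rmC), free(left), robot_in(rmC)} ⊆ S  — applicable
  S \ del = {ball_in(b1,rmA), ball_in(b4,rmC), robot_in(rmC)}
  ∪ add   = {ball_in(b1,rmA), ball_in(b4,rmC), carry(b3,left), robot_in(rmC)}

== RESULT ==
["ball_in(b1,rmA)", "ball_in(b4,rmC)", "carry(b3,left)", "robot_in(rmC)"]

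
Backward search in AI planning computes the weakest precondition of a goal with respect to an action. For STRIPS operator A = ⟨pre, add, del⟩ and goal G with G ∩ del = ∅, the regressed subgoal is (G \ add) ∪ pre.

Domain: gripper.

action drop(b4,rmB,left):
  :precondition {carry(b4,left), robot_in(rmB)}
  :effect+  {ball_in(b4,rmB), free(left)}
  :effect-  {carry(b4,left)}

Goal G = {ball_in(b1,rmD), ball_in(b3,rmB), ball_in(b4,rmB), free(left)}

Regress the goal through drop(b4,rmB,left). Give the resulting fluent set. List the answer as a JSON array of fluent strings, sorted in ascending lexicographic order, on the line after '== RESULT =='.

Regress:
  G ∩ del = {}  (empty — regression defined)
  G \ add = {ball_in(b1,rmD), ball_in(b3,rmB), ball_in(b4,rmB), free(left)} \ {ball_in(b4,rmB), free(left)} = {ball_in(b1,rmD), ball_in(b3,rmB)}
  ∪ pre   = {ball_in(b1,rmD), ball_in(b3,rmB)} ∪ {carry(b4,left), robot_in(rmB)}
          = {ball_in(b1,rmD), ball_in(b3,rmB), carry(b4,left), robot_in(rmB)}

== RESULT ==
["ball_in(b1,rmD)", "ball_in(b3,rmB)", "carry(b4,left)", "robot_in(rmB)"]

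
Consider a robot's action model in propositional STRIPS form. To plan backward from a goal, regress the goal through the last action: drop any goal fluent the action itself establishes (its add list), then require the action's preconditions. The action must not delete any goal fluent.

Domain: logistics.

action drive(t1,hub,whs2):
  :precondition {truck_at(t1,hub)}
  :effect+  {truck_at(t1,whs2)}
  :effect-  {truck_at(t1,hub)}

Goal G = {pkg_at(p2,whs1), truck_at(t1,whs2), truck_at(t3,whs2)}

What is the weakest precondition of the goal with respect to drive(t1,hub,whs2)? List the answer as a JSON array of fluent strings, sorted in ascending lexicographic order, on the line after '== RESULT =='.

Regress:
  G ∩ del = {}  (empty — regression defined)
  G \ add = {pkg_at(p2,whs1), truck_at(t1,whs2), truck_at(t3,whs2)} \ {truck_at(t1,whs2)} = {pkg_at(p2,whs1), truck_at(t3,whs2)}
  ∪ pre   = {pkg_at(p2,whs1), truck_at(t3,whs2)} ∪ {truck_at(t1,hub)}
          = {pkg_at(p2,whs1), truck_at(t1,hub), truck_at(t3,whs2)}

== RESULT ==
["pkg_at(p2,whs1)", "truck_at(t1,hub)", "truck_at(t3,whs2)"]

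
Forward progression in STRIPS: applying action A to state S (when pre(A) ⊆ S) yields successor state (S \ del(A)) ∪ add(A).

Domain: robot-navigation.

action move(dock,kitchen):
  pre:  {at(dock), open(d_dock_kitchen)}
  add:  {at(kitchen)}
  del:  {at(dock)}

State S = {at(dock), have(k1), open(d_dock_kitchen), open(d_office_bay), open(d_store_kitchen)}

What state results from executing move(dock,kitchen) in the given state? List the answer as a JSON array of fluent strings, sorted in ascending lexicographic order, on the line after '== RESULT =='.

Progress:
  pre ⊆ S: {at(dock), open(d_dock_kitchen)} ⊆ S  — applicable
  S \ del = {have(k1), open(d_dock_kitchen), open(d_office_bay), open(d_store_kitchen)}
  ∪ add   = {at(kitchen), have(k1), open(d_dock_kitchen), open(d_office_bay), open(d_store_kitchen)}

== RESULT ==
["at(kitchen)", "have(k1)", "open(d_dock_kitchen)", "open(d_office_bay)", "open(d_store_kitchen)"]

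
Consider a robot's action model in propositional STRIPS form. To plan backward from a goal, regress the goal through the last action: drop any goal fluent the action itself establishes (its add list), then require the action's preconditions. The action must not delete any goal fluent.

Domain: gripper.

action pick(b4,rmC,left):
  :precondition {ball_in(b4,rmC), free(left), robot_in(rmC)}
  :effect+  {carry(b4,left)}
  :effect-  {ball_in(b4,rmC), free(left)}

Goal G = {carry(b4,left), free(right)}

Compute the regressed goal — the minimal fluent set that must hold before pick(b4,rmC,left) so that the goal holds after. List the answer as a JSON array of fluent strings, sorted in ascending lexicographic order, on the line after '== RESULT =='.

Regress:
  G ∩ del = {}  (empty — regression defined)
  G \ add = {carry(b4,left), free(right)} \ {carry(b4,left)} = {free(right)}
  ∪ pre   = {free(right)} ∪ {ball_in(b4,rmC), free(left), robot_in(rmC)}
          = {ball_in(b4,rmC), free(left), free(right), robot_in(rmC)}

== RESULT ==
["ball_in(b4,rmC)", "free(left)", "free(right)", "robot_in(rmC)"]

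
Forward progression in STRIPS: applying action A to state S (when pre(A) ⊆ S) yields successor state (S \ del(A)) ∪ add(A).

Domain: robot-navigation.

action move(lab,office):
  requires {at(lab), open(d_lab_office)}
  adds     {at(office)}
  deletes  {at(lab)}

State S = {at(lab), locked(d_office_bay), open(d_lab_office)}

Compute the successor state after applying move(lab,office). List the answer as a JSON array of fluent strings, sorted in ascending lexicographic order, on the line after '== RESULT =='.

Progress:
  pre ⊆ S: {at(lab), open(d_lab_office)} ⊆ S  — applicable
  S \ del = {locked(d_office_bay), open(d_lab_office)}
  ∪ add   = {at(office), locked(d_office_bay), open(d_lab_office)}

== RESULT ==
["at(office)", "locked(d_office_bay)", "open(d_lab_office)"]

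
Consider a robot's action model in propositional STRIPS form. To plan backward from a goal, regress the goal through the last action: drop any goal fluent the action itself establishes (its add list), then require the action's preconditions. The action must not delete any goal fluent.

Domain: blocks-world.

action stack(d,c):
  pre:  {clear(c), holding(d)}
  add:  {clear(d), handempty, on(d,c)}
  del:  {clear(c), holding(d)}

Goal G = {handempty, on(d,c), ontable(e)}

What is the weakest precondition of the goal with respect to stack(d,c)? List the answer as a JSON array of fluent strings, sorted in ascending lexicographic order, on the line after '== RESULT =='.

Regress:
  G ∩ del = {}  (empty — regression defined)
  G \ add = {handempty, on(d,c), ontable(e)} \ {clear(d), handempty, on(d,c)} = {ontable(e)}
  ∪ pre   = {ontable(e)} ∪ {clear(c), holding(d)}
          = {clear(c), holding(d), ontable(e)}

== RESULT ==
["clear(c)", "holding(d)", "ontable(e)"]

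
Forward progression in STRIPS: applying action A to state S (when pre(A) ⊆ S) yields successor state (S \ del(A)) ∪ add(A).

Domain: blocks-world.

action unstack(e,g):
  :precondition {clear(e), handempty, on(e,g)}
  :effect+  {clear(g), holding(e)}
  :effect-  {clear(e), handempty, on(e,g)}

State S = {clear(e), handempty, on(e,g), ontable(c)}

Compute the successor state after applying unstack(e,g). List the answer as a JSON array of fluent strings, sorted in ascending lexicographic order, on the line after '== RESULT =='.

Compute (S \ del) ∪ add:
  pre ⊆ S: {clear(e), handempty, on(e,g)} ⊆ S  — applicable
  S \ del = {ontable(c)}
  ∪ add   = {clear(g), holding(e), ontable(c)}

== RESULT ==
["clear(g)", "holding(e)", "ontable(c)"]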